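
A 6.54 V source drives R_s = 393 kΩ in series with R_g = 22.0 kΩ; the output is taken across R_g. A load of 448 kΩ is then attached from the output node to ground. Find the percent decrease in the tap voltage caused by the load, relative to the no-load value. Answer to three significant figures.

4.44 %

The divider's output (Thévenin) resistance is R_s‖R_g = 20.83 kΩ.
Fractional drop under load = R_th/(R_th + R_L) = 20.83 / (20.83 + 448) = 0.04444.
So the output falls by 4.44 %.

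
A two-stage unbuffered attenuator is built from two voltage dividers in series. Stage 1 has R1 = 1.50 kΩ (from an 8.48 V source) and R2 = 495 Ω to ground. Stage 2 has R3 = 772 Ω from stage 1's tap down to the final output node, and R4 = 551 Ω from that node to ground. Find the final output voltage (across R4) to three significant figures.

V_out ≈ 0.684 V

Stage 2 presents R3+R4 = 1323 Ω as a load on stage 1's tap.
Stage 1's lower leg becomes R2‖(R3+R4) = 360.2 Ω, so V_mid = 8.48 × 360.2/1860 = 1.642 V.
Stage 2 is itself unloaded: V_out = V_mid × R4/(R3+R4) = 1.642 × 551/1323 = 0.684 V.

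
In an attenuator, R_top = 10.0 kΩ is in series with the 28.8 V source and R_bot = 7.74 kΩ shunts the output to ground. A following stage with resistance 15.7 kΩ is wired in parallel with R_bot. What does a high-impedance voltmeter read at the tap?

V_out ≈ 9.83 V

The load sits in parallel with R_bot: R_bot‖R_L = (7.74 × 15.7) / (7.74 + 15.7) = 5.184 kΩ.
V_out = 28.8 × 5.184 / (10.0 + 5.184) = 28.8 × 5.184/15.18 = 9.83 V.
(Unloaded it would have been 12.6 V.)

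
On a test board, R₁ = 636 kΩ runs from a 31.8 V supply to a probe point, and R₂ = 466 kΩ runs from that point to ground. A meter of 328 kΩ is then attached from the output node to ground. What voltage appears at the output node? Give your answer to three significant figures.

The load sits in parallel with R₂: R₂‖R_L = (466 × 328) / (466 + 328) = 192.5 kΩ.
V_out = 31.8 × 192.5 / (636 + 192.5) = 31.8 × 192.5/828.5 = 7.39 V.
(Unloaded it would have been 13.4 V.)

V_out ≈ 7.39 V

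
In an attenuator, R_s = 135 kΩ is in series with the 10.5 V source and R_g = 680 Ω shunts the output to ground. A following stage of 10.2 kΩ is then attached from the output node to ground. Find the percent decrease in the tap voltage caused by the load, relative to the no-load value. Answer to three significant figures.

The divider's output (Thévenin) resistance is R_s‖R_g = 676.6 Ω.
Fractional drop under load = R_th/(R_th + R_L) = 676.6 / (676.6 + 10200) = 0.06221.
So the output falls by 6.22 %.

6.22 %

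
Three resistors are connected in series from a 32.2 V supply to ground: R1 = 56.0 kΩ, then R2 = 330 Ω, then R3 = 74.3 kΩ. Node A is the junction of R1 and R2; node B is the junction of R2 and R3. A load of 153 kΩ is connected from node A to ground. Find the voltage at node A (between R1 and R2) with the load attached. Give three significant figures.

V ≈ 15.2 V

Below node A the series string R2+R3 = 74630 Ω sits in parallel with the 153000 Ω load: 50160 Ω.
V_A = 32.2 × 50160/(56000 + 50160) = 15.2 V.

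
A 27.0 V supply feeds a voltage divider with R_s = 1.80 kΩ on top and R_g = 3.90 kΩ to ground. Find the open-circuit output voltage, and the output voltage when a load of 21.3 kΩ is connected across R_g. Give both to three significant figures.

Unloaded: 18.5 V; loaded: 17.5 V

Open-circuit: V = 27.0 × 3.90/(1.80 + 3.90) = 18.5 V.
With the load, R_g becomes R_g‖R_L = 3.296 kΩ, so V = 27.0 × 3.296/5.096 = 17.5 V.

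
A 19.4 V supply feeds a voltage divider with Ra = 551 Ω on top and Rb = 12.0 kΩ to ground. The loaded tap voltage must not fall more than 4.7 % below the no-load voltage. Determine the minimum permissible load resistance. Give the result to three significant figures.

Output resistance R_th = Ra‖Rb = (551 × 12000)/12550 = 526.8 Ω.
The fractional drop is R_th/(R_th + R_L); requiring this ≤ 0.0470 gives R_L ≥ R_th(1/0.0470 − 1) = 526.8 × 20.28 = 10.7 kΩ.

R_L(min) ≈ 10.7 kΩ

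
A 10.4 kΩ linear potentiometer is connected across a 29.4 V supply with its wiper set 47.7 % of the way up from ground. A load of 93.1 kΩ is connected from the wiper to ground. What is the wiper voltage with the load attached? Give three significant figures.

V ≈ 13.6 V

The wiper splits the pot into (1−α)R = 5.439 kΩ above and αR = 4.961 kΩ below.
Lower section ‖ load = 4.710 kΩ.
V_wiper = 29.4 × 4.710/(5.439 + 4.710) = 13.6 V.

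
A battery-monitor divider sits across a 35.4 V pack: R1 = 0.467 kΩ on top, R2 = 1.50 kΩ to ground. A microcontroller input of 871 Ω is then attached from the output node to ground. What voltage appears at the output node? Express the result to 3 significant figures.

The load sits in parallel with R2: R2‖R_L = (1500 × 871) / (1500 + 871) = 551.0 Ω.
V_out = 35.4 × 551.0 / (467 + 551.0) = 35.4 × 551.0/1018 = 19.2 V.
(Unloaded it would have been 27.0 V.)

V_out ≈ 19.2 V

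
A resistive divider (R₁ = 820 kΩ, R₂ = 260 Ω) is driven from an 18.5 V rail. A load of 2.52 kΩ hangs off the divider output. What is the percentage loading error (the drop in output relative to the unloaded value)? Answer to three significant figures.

9.35 %

The divider's output (Thévenin) resistance is R₁‖R₂ = 259.9 Ω.
Fractional drop under load = R_th/(R_th + R_L) = 259.9 / (259.9 + 2520) = 0.09350.
So the output falls by 9.35 %.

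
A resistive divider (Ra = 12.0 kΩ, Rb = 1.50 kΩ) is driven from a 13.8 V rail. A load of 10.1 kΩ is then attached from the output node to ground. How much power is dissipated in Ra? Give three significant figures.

P ≈ 12.9 mW

Total resistance from the source is Ra + (Rb‖R_L) = 13.31 kΩ, so I = 13.8/13.31 kΩ = 1.037 mA.
P = I²·Ra = (1.037 mA)² × 12.0 kΩ = 12.9 mW.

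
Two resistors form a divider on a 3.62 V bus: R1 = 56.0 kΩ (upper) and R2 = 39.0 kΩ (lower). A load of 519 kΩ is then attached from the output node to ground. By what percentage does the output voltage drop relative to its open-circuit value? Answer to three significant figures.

The divider's output (Thévenin) resistance is R1‖R2 = 22.99 kΩ.
Fractional drop under load = R_th/(R_th + R_L) = 22.99 / (22.99 + 519) = 0.04242.
So the output falls by 4.24 %.

4.24 %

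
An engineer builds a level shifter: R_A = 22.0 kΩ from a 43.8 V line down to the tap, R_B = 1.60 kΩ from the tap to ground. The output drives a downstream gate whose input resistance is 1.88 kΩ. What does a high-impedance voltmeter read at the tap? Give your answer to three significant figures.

The load sits in parallel with R_B: R_B‖R_L = (1.60 × 1.88) / (1.60 + 1.88) = 0.8644 kΩ.
V_out = 43.8 × 0.8644 / (22.0 + 0.8644) = 43.8 × 0.8644/22.86 = 1.66 V.

V_out ≈ 1.66 V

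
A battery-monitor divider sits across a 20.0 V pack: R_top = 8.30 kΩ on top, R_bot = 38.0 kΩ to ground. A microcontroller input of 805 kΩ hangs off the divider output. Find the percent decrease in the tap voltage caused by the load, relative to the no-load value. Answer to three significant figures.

0.839 %

The divider's output (Thévenin) resistance is R_top‖R_bot = 6.812 kΩ.
Fractional drop under load = R_th/(R_th + R_L) = 6.812 / (6.812 + 805) = 0.008391.
So the output falls by 0.839 %.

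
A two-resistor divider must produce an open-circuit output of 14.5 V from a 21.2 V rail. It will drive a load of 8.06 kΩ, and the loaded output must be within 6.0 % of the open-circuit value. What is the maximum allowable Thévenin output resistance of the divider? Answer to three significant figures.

R_th ≤ 514 Ω

Loading drop = R_th/(R_th + R_L) ≤ 0.0600, so R_th ≤ R_L · ε/(1−ε) = 8.06 kΩ × 0.0600/0.9400 = 514 Ω.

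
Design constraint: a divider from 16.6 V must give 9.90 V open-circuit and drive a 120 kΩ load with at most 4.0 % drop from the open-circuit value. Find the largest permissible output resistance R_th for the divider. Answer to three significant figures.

R_th ≤ 5.00 kΩ

Loading drop = R_th/(R_th + R_L) ≤ 0.0400, so R_th ≤ R_L · ε/(1−ε) = 120 kΩ × 0.0400/0.9600 = 5.00 kΩ.
(Any R1, R2 with R2/(R1+R2) = 0.596 and R1‖R2 ≤ 5.00 kΩ will meet the spec.)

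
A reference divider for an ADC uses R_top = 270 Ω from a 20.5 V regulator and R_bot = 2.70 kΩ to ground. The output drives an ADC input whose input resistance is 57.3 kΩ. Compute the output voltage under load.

V_out ≈ 18.6 V

The load sits in parallel with R_bot: R_bot‖R_L = (2700 × 57300) / (2700 + 57300) = 2578 Ω.
V_out = 20.5 × 2578 / (270 + 2578) = 20.5 × 2578/2848 = 18.6 V.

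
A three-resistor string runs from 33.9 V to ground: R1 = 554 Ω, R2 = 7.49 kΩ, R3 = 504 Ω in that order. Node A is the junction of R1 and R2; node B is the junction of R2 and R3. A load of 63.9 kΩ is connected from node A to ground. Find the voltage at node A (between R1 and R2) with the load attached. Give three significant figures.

V ≈ 31.4 V

Below node A the series string R2+R3 = 7994 Ω sits in parallel with the 63900 Ω load: 7105 Ω.
V_A = 33.9 × 7105/(554 + 7105) = 31.4 V.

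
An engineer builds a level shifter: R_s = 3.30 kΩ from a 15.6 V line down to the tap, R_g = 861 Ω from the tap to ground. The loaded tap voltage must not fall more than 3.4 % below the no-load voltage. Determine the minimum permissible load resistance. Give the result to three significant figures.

R_L(min) ≈ 19.4 kΩ

Output resistance R_th = R_s‖R_g = (3300 × 861)/4161 = 682.8 Ω.
The fractional drop is R_th/(R_th + R_L); requiring this ≤ 0.0340 gives R_L ≥ R_th(1/0.0340 − 1) = 682.8 × 28.41 = 19.4 kΩ.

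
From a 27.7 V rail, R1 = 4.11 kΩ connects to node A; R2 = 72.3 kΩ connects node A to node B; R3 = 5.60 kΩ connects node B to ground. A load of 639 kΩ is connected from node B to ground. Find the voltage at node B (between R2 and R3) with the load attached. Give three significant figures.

V ≈ 1.88 V

At node B, R3 is in parallel with the load: R3‖R_L = 5.551 kΩ.
Below node A the resistance is R2 + (R3‖R_L) = 77.85 kΩ, so V_A = 27.7 × 77.85/81.96 = 26.31 V.
Then V_B = V_A × (R3‖R_L)/(R2 + R3‖R_L) = 26.31 × 5.551/77.85 = 1.88 V.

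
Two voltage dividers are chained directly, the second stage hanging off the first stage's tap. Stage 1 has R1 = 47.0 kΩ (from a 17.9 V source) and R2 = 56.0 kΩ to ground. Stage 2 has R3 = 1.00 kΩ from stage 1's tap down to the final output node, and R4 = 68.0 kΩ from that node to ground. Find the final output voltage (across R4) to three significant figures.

Stage 2 presents R3+R4 = 69.00 kΩ as a load on stage 1's tap.
Stage 1's lower leg becomes R2‖(R3+R4) = 30.91 kΩ, so V_mid = 17.9 × 30.91/77.91 = 7.102 V.
Stage 2 is itself unloaded: V_out = V_mid × R4/(R3+R4) = 7.102 × 68.0/69.00 = 7.00 V.

V_out ≈ 7.00 V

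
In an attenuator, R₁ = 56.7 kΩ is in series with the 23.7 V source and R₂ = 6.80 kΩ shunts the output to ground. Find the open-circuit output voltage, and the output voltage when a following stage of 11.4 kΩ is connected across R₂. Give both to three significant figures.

Open-circuit: V = 23.7 × 6.80/(56.7 + 6.80) = 2.54 V.
With the load, R₂ becomes R₂‖R_L = 4.259 kΩ, so V = 23.7 × 4.259/60.96 = 1.66 V.

Unloaded: 2.54 V; loaded: 1.66 V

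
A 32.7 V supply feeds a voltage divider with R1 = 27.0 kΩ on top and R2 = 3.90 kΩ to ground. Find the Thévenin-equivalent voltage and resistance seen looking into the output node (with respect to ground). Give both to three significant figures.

V_th = 4.13 V, R_th = 3.41 kΩ

V_th is the open-circuit tap voltage: 32.7 × 3.90/(27.0 + 3.90) = 4.13 V.
With the supply zeroed, R1 and R2 appear in parallel from the tap: R_th = R1‖R2 = (27.0 × 3.90)/30.90 = 3.41 kΩ.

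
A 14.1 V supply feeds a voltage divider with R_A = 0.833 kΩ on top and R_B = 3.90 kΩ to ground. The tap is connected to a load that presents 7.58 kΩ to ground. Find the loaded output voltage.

V_out ≈ 10.7 V

The load sits in parallel with R_B: R_B‖R_L = (3900 × 7580) / (3900 + 7580) = 2575 Ω.
V_out = 14.1 × 2575 / (833 + 2575) = 14.1 × 2575/3408 = 10.7 V.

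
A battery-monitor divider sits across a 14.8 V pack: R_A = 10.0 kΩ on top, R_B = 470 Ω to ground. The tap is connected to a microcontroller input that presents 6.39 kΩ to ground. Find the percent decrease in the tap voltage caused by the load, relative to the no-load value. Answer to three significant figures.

The divider's output (Thévenin) resistance is R_A‖R_B = 448.9 Ω.
Fractional drop under load = R_th/(R_th + R_L) = 448.9 / (448.9 + 6390) = 0.06564.
So the output falls by 6.56 %.

6.56 %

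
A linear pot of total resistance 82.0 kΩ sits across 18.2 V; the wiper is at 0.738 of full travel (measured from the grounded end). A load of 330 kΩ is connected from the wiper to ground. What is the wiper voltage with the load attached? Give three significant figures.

V ≈ 12.8 V

The wiper splits the pot into (1−α)R = 21.48 kΩ above and αR = 60.52 kΩ below.
Lower section ‖ load = 51.14 kΩ.
V_wiper = 18.2 × 51.14/(21.48 + 51.14) = 12.8 V.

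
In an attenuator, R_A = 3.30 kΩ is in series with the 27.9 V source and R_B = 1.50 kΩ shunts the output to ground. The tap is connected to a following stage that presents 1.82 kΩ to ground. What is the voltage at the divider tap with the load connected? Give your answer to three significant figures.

The load sits in parallel with R_B: R_B‖R_L = (1.50 × 1.82) / (1.50 + 1.82) = 0.8223 kΩ.
V_out = 27.9 × 0.8223 / (3.30 + 0.8223) = 27.9 × 0.8223/4.122 = 5.57 V.
(Unloaded it would have been 8.72 V.)

V_out ≈ 5.57 V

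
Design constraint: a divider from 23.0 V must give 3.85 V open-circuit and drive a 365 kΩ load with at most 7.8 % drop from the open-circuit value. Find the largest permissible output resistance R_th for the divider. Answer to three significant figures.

Loading drop = R_th/(R_th + R_L) ≤ 0.0780, so R_th ≤ R_L · ε/(1−ε) = 365 kΩ × 0.0780/0.9220 = 30.9 kΩ.
(Any R1, R2 with R2/(R1+R2) = 0.167 and R1‖R2 ≤ 30.9 kΩ will meet the spec.)

R_th ≤ 30.9 kΩ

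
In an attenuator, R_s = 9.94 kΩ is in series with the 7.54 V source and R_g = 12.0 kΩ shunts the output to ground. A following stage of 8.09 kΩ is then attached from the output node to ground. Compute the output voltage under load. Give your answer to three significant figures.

The load sits in parallel with R_g: R_g‖R_L = (12.0 × 8.09) / (12.0 + 8.09) = 4.832 kΩ.
V_out = 7.54 × 4.832 / (9.94 + 4.832) = 7.54 × 4.832/14.77 = 2.47 V.
(Unloaded it would have been 4.12 V.)

V_out ≈ 2.47 V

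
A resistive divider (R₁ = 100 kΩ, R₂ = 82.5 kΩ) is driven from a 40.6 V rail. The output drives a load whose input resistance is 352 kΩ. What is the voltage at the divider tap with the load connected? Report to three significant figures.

V_out ≈ 16.3 V

The load sits in parallel with R₂: R₂‖R_L = (82.5 × 352) / (82.5 + 352) = 66.84 kΩ.
V_out = 40.6 × 66.84 / (100 + 66.84) = 40.6 × 66.84/166.8 = 16.3 V.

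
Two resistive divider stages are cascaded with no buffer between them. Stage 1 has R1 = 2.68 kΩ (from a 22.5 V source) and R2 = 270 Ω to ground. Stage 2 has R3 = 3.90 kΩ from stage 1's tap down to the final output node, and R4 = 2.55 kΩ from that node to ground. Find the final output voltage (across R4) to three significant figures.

Stage 2 presents R3+R4 = 6450 Ω as a load on stage 1's tap.
Stage 1's lower leg becomes R2‖(R3+R4) = 259.2 Ω, so V_mid = 22.5 × 259.2/2939 = 1.984 V.
Stage 2 is itself unloaded: V_out = V_mid × R4/(R3+R4) = 1.984 × 2550/6450 = 0.784 V.

V_out ≈ 0.784 V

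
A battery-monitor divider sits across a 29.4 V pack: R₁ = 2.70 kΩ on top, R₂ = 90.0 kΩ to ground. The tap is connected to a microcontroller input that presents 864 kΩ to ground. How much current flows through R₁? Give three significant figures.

I ≈ 0.349 mA

R₂‖R_L = 81.51 kΩ, so the source sees R₁ + R₂‖R_L = 84.21 kΩ.
I = 29.4 V / 84.21 kΩ = 0.349 mA.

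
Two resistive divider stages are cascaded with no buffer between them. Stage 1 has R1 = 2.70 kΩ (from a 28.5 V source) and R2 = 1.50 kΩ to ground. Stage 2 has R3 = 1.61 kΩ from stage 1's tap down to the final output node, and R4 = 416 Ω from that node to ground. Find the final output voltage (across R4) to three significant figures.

V_out ≈ 1.42 V

Stage 2 presents R3+R4 = 2026 Ω as a load on stage 1's tap.
Stage 1's lower leg becomes R2‖(R3+R4) = 861.9 Ω, so V_mid = 28.5 × 861.9/3562 = 6.896 V.
Stage 2 is itself unloaded: V_out = V_mid × R4/(R3+R4) = 6.896 × 416/2026 = 1.42 V.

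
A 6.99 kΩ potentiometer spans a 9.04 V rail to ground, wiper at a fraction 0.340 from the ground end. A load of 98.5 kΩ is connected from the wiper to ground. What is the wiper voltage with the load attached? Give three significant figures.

The wiper splits the pot into (1−α)R = 4.613 kΩ above and αR = 2.377 kΩ below.
Lower section ‖ load = 2.321 kΩ.
V_wiper = 9.04 × 2.321/(4.613 + 2.321) = 3.03 V.

V ≈ 3.03 V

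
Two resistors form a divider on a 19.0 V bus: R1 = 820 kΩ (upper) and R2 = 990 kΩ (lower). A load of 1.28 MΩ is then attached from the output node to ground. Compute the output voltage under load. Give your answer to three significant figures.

V_out ≈ 7.70 V

The load sits in parallel with R2: R2‖R_L = (990 × 1280) / (990 + 1280) = 558.2 kΩ.
V_out = 19.0 × 558.2 / (820 + 558.2) = 19.0 × 558.2/1378 = 7.70 V.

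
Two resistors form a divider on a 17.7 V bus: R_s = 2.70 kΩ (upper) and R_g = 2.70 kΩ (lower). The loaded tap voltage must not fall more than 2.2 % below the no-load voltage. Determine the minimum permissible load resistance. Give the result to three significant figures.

Output resistance R_th = R_s‖R_g = (2.70 × 2.70)/5.400 = 1.350 kΩ.
The fractional drop is R_th/(R_th + R_L); requiring this ≤ 0.0220 gives R_L ≥ R_th(1/0.0220 − 1) = 1.350 × 44.45 = 60.0 kΩ.

R_L(min) ≈ 60.0 kΩ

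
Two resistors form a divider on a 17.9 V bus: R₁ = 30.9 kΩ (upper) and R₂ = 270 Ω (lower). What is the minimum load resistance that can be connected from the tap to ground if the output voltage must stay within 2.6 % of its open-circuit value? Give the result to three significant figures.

Output resistance R_th = R₁‖R₂ = (30900 × 270)/31170 = 267.7 Ω.
The fractional drop is R_th/(R_th + R_L); requiring this ≤ 0.0260 gives R_L ≥ R_th(1/0.0260 − 1) = 267.7 × 37.46 = 10.0 kΩ.

R_L(min) ≈ 10.0 kΩ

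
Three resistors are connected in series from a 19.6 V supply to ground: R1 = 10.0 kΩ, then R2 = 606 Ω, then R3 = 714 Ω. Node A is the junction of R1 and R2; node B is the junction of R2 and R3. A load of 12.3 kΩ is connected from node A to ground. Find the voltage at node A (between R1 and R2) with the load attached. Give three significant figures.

V ≈ 2.09 V

Below node A the series string R2+R3 = 1320 Ω sits in parallel with the 12300 Ω load: 1192 Ω.
V_A = 19.6 × 1192/(10000 + 1192) = 2.09 V.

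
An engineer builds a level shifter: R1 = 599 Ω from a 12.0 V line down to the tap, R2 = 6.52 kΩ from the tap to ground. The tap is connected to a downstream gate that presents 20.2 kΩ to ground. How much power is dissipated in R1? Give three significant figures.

P ≈ 2.82 mW

Total resistance from the source is R1 + (R2‖R_L) = 5528 Ω, so I = 12.0/5528 Ω = 2.171 mA.
P = I²·R1 = (2.171 mA)² × 599 Ω = 2.82 mW.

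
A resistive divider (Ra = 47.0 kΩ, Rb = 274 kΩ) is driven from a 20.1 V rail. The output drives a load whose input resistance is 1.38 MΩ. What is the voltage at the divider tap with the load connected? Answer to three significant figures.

The load sits in parallel with Rb: Rb‖R_L = (274 × 1380) / (274 + 1380) = 228.6 kΩ.
V_out = 20.1 × 228.6 / (47.0 + 228.6) = 20.1 × 228.6/275.6 = 16.7 V.

V_out ≈ 16.7 V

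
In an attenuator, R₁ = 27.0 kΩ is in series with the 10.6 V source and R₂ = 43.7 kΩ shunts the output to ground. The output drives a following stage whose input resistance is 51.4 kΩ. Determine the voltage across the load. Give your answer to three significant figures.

The load sits in parallel with R₂: R₂‖R_L = (43.7 × 51.4) / (43.7 + 51.4) = 23.62 kΩ.
V_out = 10.6 × 23.62 / (27.0 + 23.62) = 10.6 × 23.62/50.62 = 4.95 V.

V_out ≈ 4.95 V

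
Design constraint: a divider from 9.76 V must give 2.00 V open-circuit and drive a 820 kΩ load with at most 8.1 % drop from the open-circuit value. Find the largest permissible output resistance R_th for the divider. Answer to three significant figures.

Loading drop = R_th/(R_th + R_L) ≤ 0.0810, so R_th ≤ R_L · ε/(1−ε) = 820 kΩ × 0.0810/0.9190 = 72.3 kΩ.

R_th ≤ 72.3 kΩ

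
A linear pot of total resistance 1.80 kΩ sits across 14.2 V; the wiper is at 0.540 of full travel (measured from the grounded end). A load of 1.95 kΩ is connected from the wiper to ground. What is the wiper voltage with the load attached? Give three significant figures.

The wiper splits the pot into (1−α)R = 828.0 Ω above and αR = 972.0 Ω below.
Lower section ‖ load = 648.7 Ω.
V_wiper = 14.2 × 648.7/(828.0 + 648.7) = 6.24 V.

V ≈ 6.24 V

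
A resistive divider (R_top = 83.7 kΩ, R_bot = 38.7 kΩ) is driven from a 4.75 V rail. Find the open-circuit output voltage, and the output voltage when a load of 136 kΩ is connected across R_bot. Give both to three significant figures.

Unloaded: 1.50 V; loaded: 1.26 V

Open-circuit: V = 4.75 × 38.7/(83.7 + 38.7) = 1.50 V.
With the load, R_bot becomes R_bot‖R_L = 30.13 kΩ, so V = 4.75 × 30.13/113.8 = 1.26 V.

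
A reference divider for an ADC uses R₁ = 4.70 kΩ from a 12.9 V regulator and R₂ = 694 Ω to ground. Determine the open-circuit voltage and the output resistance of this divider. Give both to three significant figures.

V_th = 1.66 V, R_th = 605 Ω

V_th is the open-circuit tap voltage: 12.9 × 694/(4700 + 694) = 1.66 V.
With the supply zeroed, R₁ and R₂ appear in parallel from the tap: R_th = R₁‖R₂ = (4700 × 694)/5394 = 605 Ω.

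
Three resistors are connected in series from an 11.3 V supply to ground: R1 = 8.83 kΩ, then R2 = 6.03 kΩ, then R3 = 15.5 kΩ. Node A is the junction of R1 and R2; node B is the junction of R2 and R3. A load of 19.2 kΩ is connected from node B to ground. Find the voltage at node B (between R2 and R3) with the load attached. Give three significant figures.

At node B, R3 is in parallel with the load: R3‖R_L = 8.576 kΩ.
Below node A the resistance is R2 + (R3‖R_L) = 14.61 kΩ, so V_A = 11.3 × 14.61/23.44 = 7.043 V.
Then V_B = V_A × (R3‖R_L)/(R2 + R3‖R_L) = 7.043 × 8.576/14.61 = 4.14 V.

V ≈ 4.14 V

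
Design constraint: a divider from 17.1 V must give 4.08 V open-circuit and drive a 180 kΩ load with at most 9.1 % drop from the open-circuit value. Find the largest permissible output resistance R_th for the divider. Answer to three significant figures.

R_th ≤ 18.0 kΩ

Loading drop = R_th/(R_th + R_L) ≤ 0.0910, so R_th ≤ R_L · ε/(1−ε) = 180 kΩ × 0.0910/0.9090 = 18.0 kΩ.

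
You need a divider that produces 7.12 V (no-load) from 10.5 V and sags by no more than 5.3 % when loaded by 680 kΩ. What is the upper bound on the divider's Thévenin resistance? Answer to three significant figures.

R_th ≤ 38.1 kΩ

Loading drop = R_th/(R_th + R_L) ≤ 0.0530, so R_th ≤ R_L · ε/(1−ε) = 680 kΩ × 0.0530/0.9470 = 38.1 kΩ.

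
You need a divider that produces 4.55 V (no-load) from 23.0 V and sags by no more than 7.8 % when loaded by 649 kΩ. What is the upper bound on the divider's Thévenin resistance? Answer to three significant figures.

R_th ≤ 54.9 kΩ

Loading drop = R_th/(R_th + R_L) ≤ 0.0780, so R_th ≤ R_L · ε/(1−ε) = 649 kΩ × 0.0780/0.9220 = 54.9 kΩ.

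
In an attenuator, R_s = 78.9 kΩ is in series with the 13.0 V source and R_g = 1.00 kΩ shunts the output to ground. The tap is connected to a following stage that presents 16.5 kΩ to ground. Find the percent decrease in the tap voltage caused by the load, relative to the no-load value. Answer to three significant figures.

5.65 %

The divider's output (Thévenin) resistance is R_s‖R_g = 0.9875 kΩ.
Fractional drop under load = R_th/(R_th + R_L) = 0.9875 / (0.9875 + 16.5) = 0.05647.
So the output falls by 5.65 %.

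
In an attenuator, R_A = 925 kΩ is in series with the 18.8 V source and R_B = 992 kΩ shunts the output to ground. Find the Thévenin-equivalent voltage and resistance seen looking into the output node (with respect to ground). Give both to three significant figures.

V_th is the open-circuit tap voltage: 18.8 × 992/(925 + 992) = 9.73 V.
With the supply zeroed, R_A and R_B appear in parallel from the tap: R_th = R_A‖R_B = (925 × 992)/1917 = 479 kΩ.

V_th = 9.73 V, R_th = 479 kΩ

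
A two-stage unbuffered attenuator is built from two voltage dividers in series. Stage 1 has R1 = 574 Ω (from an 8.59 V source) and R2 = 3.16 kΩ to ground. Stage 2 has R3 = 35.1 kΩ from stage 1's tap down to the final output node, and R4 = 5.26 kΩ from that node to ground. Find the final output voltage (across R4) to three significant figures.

V_out ≈ 0.936 V

Stage 2 presents R3+R4 = 40360 Ω as a load on stage 1's tap.
Stage 1's lower leg becomes R2‖(R3+R4) = 2931 Ω, so V_mid = 8.59 × 2931/3505 = 7.183 V.
Stage 2 is itself unloaded: V_out = V_mid × R4/(R3+R4) = 7.183 × 5260/40360 = 0.936 V.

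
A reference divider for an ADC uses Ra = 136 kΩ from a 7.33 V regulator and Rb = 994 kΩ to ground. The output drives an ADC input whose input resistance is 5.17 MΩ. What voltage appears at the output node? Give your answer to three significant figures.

V_out ≈ 6.30 V

The load sits in parallel with Rb: Rb‖R_L = (994 × 5170) / (994 + 5170) = 833.7 kΩ.
V_out = 7.33 × 833.7 / (136 + 833.7) = 7.33 × 833.7/969.7 = 6.30 V.
(Unloaded it would have been 6.45 V.)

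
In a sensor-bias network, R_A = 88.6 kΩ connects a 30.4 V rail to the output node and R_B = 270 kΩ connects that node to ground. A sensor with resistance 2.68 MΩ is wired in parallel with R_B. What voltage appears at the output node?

V_out ≈ 22.3 V

The load sits in parallel with R_B: R_B‖R_L = (270 × 2680) / (270 + 2680) = 245.3 kΩ.
V_out = 30.4 × 245.3 / (88.6 + 245.3) = 30.4 × 245.3/333.9 = 22.3 V.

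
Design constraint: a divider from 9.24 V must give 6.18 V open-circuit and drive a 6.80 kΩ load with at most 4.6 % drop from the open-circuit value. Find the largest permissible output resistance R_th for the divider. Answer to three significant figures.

R_th ≤ 328 Ω

Loading drop = R_th/(R_th + R_L) ≤ 0.0460, so R_th ≤ R_L · ε/(1−ε) = 6.80 kΩ × 0.0460/0.9540 = 328 Ω.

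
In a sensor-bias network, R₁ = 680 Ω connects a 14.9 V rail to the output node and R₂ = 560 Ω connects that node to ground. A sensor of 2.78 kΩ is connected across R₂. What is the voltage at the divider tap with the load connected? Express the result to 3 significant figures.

The load sits in parallel with R₂: R₂‖R_L = (560 × 2780) / (560 + 2780) = 466.1 Ω.
V_out = 14.9 × 466.1 / (680 + 466.1) = 14.9 × 466.1/1146 = 6.06 V.
(Unloaded it would have been 6.73 V.)

V_out ≈ 6.06 V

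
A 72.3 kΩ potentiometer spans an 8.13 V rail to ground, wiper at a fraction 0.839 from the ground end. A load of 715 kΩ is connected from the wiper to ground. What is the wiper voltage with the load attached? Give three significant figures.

V ≈ 6.73 V

The wiper splits the pot into (1−α)R = 11.64 kΩ above and αR = 60.66 kΩ below.
Lower section ‖ load = 55.92 kΩ.
V_wiper = 8.13 × 55.92/(11.64 + 55.92) = 6.73 V.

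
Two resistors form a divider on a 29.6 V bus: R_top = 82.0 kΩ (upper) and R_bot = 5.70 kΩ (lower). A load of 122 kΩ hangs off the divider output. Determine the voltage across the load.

V_out ≈ 1.84 V

The load sits in parallel with R_bot: R_bot‖R_L = (5.70 × 122) / (5.70 + 122) = 5.446 kΩ.
V_out = 29.6 × 5.446 / (82.0 + 5.446) = 29.6 × 5.446/87.45 = 1.84 V.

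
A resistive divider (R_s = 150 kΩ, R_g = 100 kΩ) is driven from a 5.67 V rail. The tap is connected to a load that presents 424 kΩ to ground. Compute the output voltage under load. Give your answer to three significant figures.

V_out ≈ 1.99 V

The load sits in parallel with R_g: R_g‖R_L = (100 × 424) / (100 + 424) = 80.92 kΩ.
V_out = 5.67 × 80.92 / (150 + 80.92) = 5.67 × 80.92/230.9 = 1.99 V.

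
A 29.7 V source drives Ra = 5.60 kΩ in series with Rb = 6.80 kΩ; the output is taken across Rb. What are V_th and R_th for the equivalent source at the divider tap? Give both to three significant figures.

V_th is the open-circuit tap voltage: 29.7 × 6.80/(5.60 + 6.80) = 16.3 V.
With the supply zeroed, Ra and Rb appear in parallel from the tap: R_th = Ra‖Rb = (5.60 × 6.80)/12.40 = 3.07 kΩ.

V_th = 16.3 V, R_th = 3.07 kΩ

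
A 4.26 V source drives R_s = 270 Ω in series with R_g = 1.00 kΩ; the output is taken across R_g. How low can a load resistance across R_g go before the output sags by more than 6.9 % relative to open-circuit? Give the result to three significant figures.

Output resistance R_th = R_s‖R_g = (270 × 1000)/1270 = 212.6 Ω.
The fractional drop is R_th/(R_th + R_L); requiring this ≤ 0.0690 gives R_L ≥ R_th(1/0.0690 − 1) = 212.6 × 13.49 = 2.87 kΩ.

R_L(min) ≈ 2.87 kΩ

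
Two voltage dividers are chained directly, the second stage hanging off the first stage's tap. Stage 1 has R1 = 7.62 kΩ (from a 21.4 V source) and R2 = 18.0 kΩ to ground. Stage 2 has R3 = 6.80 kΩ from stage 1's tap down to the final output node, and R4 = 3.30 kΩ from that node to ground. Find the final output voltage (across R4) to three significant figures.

Stage 2 presents R3+R4 = 10.10 kΩ as a load on stage 1's tap.
Stage 1's lower leg becomes R2‖(R3+R4) = 6.470 kΩ, so V_mid = 21.4 × 6.470/14.09 = 9.826 V.
Stage 2 is itself unloaded: V_out = V_mid × R4/(R3+R4) = 9.826 × 3.30/10.10 = 3.21 V.

V_out ≈ 3.21 V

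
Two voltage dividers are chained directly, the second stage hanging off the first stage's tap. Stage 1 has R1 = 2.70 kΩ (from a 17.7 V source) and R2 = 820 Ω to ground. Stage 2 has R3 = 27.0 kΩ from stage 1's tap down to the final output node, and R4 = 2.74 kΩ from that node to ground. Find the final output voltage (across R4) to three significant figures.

V_out ≈ 0.372 V

Stage 2 presents R3+R4 = 29740 Ω as a load on stage 1's tap.
Stage 1's lower leg becomes R2‖(R3+R4) = 798.0 Ω, so V_mid = 17.7 × 798.0/3498 = 4.038 V.
Stage 2 is itself unloaded: V_out = V_mid × R4/(R3+R4) = 4.038 × 2740/29740 = 0.372 V.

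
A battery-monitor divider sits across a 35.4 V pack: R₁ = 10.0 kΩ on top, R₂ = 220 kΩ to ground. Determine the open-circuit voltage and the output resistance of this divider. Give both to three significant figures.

V_th is the open-circuit tap voltage: 35.4 × 220/(10.0 + 220) = 33.9 V.
With the supply zeroed, R₁ and R₂ appear in parallel from the tap: R_th = R₁‖R₂ = (10.0 × 220)/230.0 = 9.57 kΩ.

V_th = 33.9 V, R_th = 9.57 kΩ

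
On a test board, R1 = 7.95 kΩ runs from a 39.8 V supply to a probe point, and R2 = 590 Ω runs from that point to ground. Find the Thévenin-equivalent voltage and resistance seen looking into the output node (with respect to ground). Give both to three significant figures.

V_th = 2.75 V, R_th = 549 Ω

V_th is the open-circuit tap voltage: 39.8 × 590/(7950 + 590) = 2.75 V.
With the supply zeroed, R1 and R2 appear in parallel from the tap: R_th = R1‖R2 = (7950 × 590)/8540 = 549 Ω.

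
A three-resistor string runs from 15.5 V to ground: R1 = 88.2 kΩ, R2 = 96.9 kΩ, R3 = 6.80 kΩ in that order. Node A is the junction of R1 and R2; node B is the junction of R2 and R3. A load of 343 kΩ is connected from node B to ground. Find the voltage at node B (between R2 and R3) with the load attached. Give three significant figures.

At node B, R3 is in parallel with the load: R3‖R_L = 6.668 kΩ.
Below node A the resistance is R2 + (R3‖R_L) = 103.6 kΩ, so V_A = 15.5 × 103.6/191.8 = 8.371 V.
Then V_B = V_A × (R3‖R_L)/(R2 + R3‖R_L) = 8.371 × 6.668/103.6 = 0.539 V.

V ≈ 0.539 V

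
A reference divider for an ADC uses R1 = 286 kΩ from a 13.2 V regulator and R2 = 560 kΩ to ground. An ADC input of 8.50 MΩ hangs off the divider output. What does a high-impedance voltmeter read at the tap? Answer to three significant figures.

V_out ≈ 8.55 V

The load sits in parallel with R2: R2‖R_L = (560 × 8500) / (560 + 8500) = 525.4 kΩ.
V_out = 13.2 × 525.4 / (286 + 525.4) = 13.2 × 525.4/811.4 = 8.55 V.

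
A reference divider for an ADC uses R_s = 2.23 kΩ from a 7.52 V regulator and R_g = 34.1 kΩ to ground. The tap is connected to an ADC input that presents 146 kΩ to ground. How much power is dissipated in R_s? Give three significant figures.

Total resistance from the source is R_s + (R_g‖R_L) = 29.87 kΩ, so I = 7.52/29.87 kΩ = 0.2517 mA.
P = I²·R_s = (0.2517 mA)² × 2.23 kΩ = 0.141 mW.

P ≈ 0.141 mW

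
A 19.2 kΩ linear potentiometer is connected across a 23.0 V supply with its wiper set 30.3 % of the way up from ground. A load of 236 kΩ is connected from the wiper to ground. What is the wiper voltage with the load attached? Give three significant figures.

The wiper splits the pot into (1−α)R = 13.38 kΩ above and αR = 5.818 kΩ below.
Lower section ‖ load = 5.678 kΩ.
V_wiper = 23.0 × 5.678/(13.38 + 5.678) = 6.85 V.

V ≈ 6.85 V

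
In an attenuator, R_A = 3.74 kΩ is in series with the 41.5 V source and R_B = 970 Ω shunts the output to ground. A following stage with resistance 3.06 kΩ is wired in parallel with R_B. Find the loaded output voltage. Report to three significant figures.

V_out ≈ 6.83 V

The load sits in parallel with R_B: R_B‖R_L = (970 × 3060) / (970 + 3060) = 736.5 Ω.
V_out = 41.5 × 736.5 / (3740 + 736.5) = 41.5 × 736.5/4477 = 6.83 V.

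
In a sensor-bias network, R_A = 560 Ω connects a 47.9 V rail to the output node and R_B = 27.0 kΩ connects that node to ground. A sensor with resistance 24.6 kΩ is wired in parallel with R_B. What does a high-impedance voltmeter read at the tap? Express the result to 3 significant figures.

The load sits in parallel with R_B: R_B‖R_L = (27000 × 24600) / (27000 + 24600) = 12870 Ω.
V_out = 47.9 × 12870 / (560 + 12870) = 47.9 × 12870/13430 = 45.9 V.

V_out ≈ 45.9 V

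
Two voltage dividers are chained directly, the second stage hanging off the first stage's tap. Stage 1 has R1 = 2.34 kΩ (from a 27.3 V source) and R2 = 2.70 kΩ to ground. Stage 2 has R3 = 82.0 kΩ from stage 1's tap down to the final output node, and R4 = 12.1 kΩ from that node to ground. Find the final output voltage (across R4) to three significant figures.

V_out ≈ 1.86 V

Stage 2 presents R3+R4 = 94.10 kΩ as a load on stage 1's tap.
Stage 1's lower leg becomes R2‖(R3+R4) = 2.625 kΩ, so V_mid = 27.3 × 2.625/4.965 = 14.43 V.
Stage 2 is itself unloaded: V_out = V_mid × R4/(R3+R4) = 14.43 × 12.1/94.10 = 1.86 V.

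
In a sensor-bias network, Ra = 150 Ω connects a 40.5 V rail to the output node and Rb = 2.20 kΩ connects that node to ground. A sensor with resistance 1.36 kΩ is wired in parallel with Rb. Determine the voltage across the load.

V_out ≈ 34.4 V

The load sits in parallel with Rb: Rb‖R_L = (2200 × 1360) / (2200 + 1360) = 840.4 Ω.
V_out = 40.5 × 840.4 / (150 + 840.4) = 40.5 × 840.4/990.4 = 34.4 V.
(Unloaded it would have been 37.9 V.)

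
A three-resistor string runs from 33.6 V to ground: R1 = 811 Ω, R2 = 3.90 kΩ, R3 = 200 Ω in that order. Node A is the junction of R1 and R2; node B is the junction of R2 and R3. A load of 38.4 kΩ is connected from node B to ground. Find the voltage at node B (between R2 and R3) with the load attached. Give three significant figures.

V ≈ 1.36 V

At node B, R3 is in parallel with the load: R3‖R_L = 199.0 Ω.
Below node A the resistance is R2 + (R3‖R_L) = 4099 Ω, so V_A = 33.6 × 4099/4910 = 28.05 V.
Then V_B = V_A × (R3‖R_L)/(R2 + R3‖R_L) = 28.05 × 199.0/4099 = 1.36 V.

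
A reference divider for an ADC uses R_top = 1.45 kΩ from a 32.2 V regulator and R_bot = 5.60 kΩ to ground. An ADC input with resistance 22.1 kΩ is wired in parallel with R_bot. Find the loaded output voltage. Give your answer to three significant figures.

V_out ≈ 24.3 V

The load sits in parallel with R_bot: R_bot‖R_L = (5.60 × 22.1) / (5.60 + 22.1) = 4.468 kΩ.
V_out = 32.2 × 4.468 / (1.45 + 4.468) = 32.2 × 4.468/5.918 = 24.3 V.
(Unloaded it would have been 25.6 V.)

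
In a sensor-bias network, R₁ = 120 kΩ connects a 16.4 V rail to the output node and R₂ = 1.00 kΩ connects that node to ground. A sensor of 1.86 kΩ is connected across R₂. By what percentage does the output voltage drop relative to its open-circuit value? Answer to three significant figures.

Unloaded V = 16.4 × 1.00/121.0 = 0.1355 V.
Loaded: R₂‖R_L = 0.6503 kΩ, giving V = 16.4 × 0.6503/120.7 = 0.08840 V.
Drop = (0.1355 − 0.08840) / 0.1355 = 34.8 %.

34.8 %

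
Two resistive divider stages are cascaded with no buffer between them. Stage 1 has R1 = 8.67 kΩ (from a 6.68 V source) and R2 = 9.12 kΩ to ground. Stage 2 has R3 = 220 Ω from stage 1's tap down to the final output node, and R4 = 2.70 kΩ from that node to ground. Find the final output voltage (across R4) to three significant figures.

Stage 2 presents R3+R4 = 2920 Ω as a load on stage 1's tap.
Stage 1's lower leg becomes R2‖(R3+R4) = 2212 Ω, so V_mid = 6.68 × 2212/10880 = 1.358 V.
Stage 2 is itself unloaded: V_out = V_mid × R4/(R3+R4) = 1.358 × 2700/2920 = 1.26 V.

V_out ≈ 1.26 V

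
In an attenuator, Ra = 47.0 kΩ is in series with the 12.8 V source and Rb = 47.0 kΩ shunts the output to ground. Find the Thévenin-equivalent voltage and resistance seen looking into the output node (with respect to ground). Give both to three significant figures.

V_th is the open-circuit tap voltage: 12.8 × 47.0/(47.0 + 47.0) = 6.40 V.
With the supply zeroed, Ra and Rb appear in parallel from the tap: R_th = Ra‖Rb = (47.0 × 47.0)/94.00 = 23.5 kΩ.

V_th = 6.40 V, R_th = 23.5 kΩ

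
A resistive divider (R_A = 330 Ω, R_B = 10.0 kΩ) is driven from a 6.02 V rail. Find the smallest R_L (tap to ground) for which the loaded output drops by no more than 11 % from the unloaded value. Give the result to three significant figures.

Output resistance R_th = R_A‖R_B = (330 × 10000)/10330 = 319.5 Ω.
The fractional drop is R_th/(R_th + R_L); requiring this ≤ 0.110 gives R_L ≥ R_th(1/0.110 − 1) = 319.5 × 8.091 = 2.58 kΩ.

R_L(min) ≈ 2.58 kΩ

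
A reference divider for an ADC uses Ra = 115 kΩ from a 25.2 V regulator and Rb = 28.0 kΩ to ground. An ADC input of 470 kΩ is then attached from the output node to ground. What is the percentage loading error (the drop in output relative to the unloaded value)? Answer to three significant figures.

The divider's output (Thévenin) resistance is Ra‖Rb = 22.52 kΩ.
Fractional drop under load = R_th/(R_th + R_L) = 22.52 / (22.52 + 470) = 0.04572.
So the output falls by 4.57 %.

4.57 %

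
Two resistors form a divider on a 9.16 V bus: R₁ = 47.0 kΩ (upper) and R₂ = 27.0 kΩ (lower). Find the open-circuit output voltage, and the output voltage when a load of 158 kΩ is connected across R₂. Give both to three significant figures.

Open-circuit: V = 9.16 × 27.0/(47.0 + 27.0) = 3.34 V.
With the load, R₂ becomes R₂‖R_L = 23.06 kΩ, so V = 9.16 × 23.06/70.06 = 3.01 V.

Unloaded: 3.34 V; loaded: 3.01 V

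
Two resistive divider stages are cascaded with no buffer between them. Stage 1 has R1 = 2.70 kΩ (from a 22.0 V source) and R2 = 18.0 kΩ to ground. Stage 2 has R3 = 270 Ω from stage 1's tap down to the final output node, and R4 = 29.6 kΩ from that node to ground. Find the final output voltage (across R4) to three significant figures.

Stage 2 presents R3+R4 = 29870 Ω as a load on stage 1's tap.
Stage 1's lower leg becomes R2‖(R3+R4) = 11230 Ω, so V_mid = 22.0 × 11230/13930 = 17.74 V.
Stage 2 is itself unloaded: V_out = V_mid × R4/(R3+R4) = 17.74 × 29600/29870 = 17.6 V.

V_out ≈ 17.6 V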